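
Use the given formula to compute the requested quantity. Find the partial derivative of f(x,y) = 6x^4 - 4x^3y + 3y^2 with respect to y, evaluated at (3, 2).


df/dy = (-4)*x^3 + 2*3*y^1
At (3,2): (-4)*3^3 + 2*3*2^1
= -108 + 12
= -96

-96


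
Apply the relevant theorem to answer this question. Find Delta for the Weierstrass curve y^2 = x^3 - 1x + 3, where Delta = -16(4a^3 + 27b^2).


Compute each component:
4a^3 = 4*(-1)^3 = 4*(-1) = -4
27b^2 = 27*3^2 = 27*9 = 243
4a^3 + 27b^2 = -4 + 243 = 239
Delta = -16*239 = -3824

-3824


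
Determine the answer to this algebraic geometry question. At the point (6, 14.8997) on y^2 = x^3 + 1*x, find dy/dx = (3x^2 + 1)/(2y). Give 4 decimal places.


Using implicit differentiation of y^2 = x^3 + 1*x:
2y * dy/dx = 3x^2 + 1
dy/dx = (3x^2 + 1)/(2y)
Numerator: 3*6^2 + 1 = 109
Denominator: 2*14.8997 = 29.7994
dy/dx = 109/29.7994 = 3.6578

3.6578


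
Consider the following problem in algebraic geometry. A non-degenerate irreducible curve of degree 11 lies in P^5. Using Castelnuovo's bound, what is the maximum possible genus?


Castelnuovo's bound: write d - 1 = m(r-1) + epsilon with 0 <= epsilon < r-1.
d - 1 = 11 - 1 = 10
r - 1 = 5 - 1 = 4
10 = 2*4 + 2, so m = 2, epsilon = 2
pi(d, r) = m(m-1)(r-1)/2 + m*epsilon
= 2*1*4/2 + 2*2
= 8/2 + 4
= 4 + 4 = 8

8


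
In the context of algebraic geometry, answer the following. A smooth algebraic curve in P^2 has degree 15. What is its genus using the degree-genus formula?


Using the genus formula for smooth plane curves:
g = (d-1)(d-2)/2
g = (15-1)(15-2)/2
g = 14*13/2
g = 182/2 = 91

91


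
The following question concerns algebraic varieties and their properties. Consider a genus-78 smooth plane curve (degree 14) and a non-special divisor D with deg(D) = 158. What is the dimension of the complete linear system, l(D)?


First, compute the genus of a smooth plane curve of degree 14:
g = (d-1)(d-2)/2 = (14-1)(14-2)/2 = 78
For a non-special divisor D (i.e., h^1(D) = 0), Riemann-Roch gives:
l(D) = deg(D) - g + 1
Since deg(D) = 158 >= 2g - 1 = 155, D is non-special.
l(D) = 158 - 78 + 1 = 81

81


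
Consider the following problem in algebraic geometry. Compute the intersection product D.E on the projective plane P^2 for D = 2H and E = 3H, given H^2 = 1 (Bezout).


Using bilinearity of the intersection pairing on the projective plane P^2:
(aH).(bH) = ab * (H.H)
We have H^2 = 1 (Bezout).
D.E = (2H).(3H) = 2*3*1
= 6*1
= 6

6


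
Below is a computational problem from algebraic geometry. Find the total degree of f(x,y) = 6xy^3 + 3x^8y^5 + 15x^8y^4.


Examine each term for its total degree (sum of exponents).
  Term '6xy^3' has total degree 1+3 = 4.
  Term '3x^8y^5' has total degree 8+5 = 13.
  Term '15x^8y^4' has total degree 8+4 = 12.
The maximum total degree among all terms is 13.

13


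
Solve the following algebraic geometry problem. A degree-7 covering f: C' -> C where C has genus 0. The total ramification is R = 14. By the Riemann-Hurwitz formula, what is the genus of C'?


Riemann-Hurwitz formula: 2g' - 2 = d(2g - 2) + R
Given: d = 7, g = 0, R = 14
2g' - 2 = 7*(2*0 - 2) + 14
2g' - 2 = 7*(-2) + 14
2g' - 2 = -14 + 14 = 0
2g' = 2
g' = 1

1


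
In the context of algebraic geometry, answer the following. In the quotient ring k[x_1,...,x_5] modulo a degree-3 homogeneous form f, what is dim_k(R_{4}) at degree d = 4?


For R = k[x_1,...,x_n]/(f) with f homogeneous of degree e:
The Hilbert series is (1 - t^e)/(1 - t)^n.
So h(d) = C(d+n-1, n-1) - C(d-e+n-1, n-1) for d >= e.
With n=5, e=3, d=4:
C(4+5-1, 5-1) = C(8, 4) = 70
C(4-3+5-1, 5-1) = C(5, 4) = 5
h(4) = 70 - 5 = 65

65


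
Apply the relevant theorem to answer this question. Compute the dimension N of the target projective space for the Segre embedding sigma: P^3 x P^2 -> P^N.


The Segre embedding maps P^m x P^n into P^N via
all products of coordinates from each factor.
N = (m+1)(n+1) - 1
N = (3+1)(2+1) - 1
N = 4*3 - 1
N = 12 - 1 = 11

11


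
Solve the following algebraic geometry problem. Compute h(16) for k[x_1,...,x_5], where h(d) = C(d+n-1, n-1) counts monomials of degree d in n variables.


The Hilbert function for the polynomial ring in 5 variables is:
h(d) = C(d+n-1, n-1)
h(16) = C(16+5-1, 5-1) = C(20, 4)
= 20! / (4! * 16!)
= 4845

4845


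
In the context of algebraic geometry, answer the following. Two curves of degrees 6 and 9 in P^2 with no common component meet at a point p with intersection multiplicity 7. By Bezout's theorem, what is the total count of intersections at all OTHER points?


By Bezout's theorem, the total intersection number is d1 * d2.
Total = 6 * 9 = 54
Intersection multiplicity at p = 7
Remaining intersections = 54 - 7 = 47

47


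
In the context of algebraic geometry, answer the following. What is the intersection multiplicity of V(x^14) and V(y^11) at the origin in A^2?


The intersection multiplicity of V(x^a) and V(y^b) at the origin is:
I(O; V(x^14), V(y^11)) = dim_k(k[x,y]/(x^14, y^11))
A basis for k[x,y]/(x^14, y^11) is the set of monomials x^i * y^j
where 0 <= i < 14 and 0 <= j < 11.
The number of such monomials is 14 * 11 = 154

154


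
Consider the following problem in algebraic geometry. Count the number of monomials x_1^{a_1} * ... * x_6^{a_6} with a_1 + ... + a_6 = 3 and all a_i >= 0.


The number of degree-3 monomials in 6 variables is C(d+n-1, n-1).
= C(3+6-1, 6-1) = C(8, 5)
= 56

56


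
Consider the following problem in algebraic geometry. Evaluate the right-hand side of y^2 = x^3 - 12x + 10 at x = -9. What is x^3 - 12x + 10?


Compute x^3 - 12x + 10 at x = -9:
x^3 = (-9)^3 = -729
(-12)*x = (-12)*(-9) = 108
Sum: -729 + 108 + 10 = -611

-611


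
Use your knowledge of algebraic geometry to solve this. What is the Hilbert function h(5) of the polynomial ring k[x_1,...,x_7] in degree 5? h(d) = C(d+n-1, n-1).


The Hilbert function for the polynomial ring in 7 variables is:
h(d) = C(d+n-1, n-1)
h(5) = C(5+7-1, 7-1) = C(11, 6)
= 11! / (6! * 5!)
= 462

462


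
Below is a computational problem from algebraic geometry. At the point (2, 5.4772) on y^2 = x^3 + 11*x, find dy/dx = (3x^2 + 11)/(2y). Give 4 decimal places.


Using implicit differentiation of y^2 = x^3 + 11*x:
2y * dy/dx = 3x^2 + 11
dy/dx = (3x^2 + 11)/(2y)
Numerator: 3*2^2 + 11 = 23
Denominator: 2*5.4772 = 10.9544
dy/dx = 23/10.9544 = 2.0996

2.0996


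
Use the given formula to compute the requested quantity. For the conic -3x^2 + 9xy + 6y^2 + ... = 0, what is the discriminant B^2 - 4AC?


The discriminant of a conic Ax^2 + Bxy + Cy^2 + ... = 0 is B^2 - 4AC.
B^2 = 9^2 = 81
4AC = 4*(-3)*6 = -72
Discriminant = 81 + 72 = 153

153


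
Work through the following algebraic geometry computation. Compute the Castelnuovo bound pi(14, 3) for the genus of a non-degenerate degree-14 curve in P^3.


Castelnuovo's bound: write d - 1 = m(r-1) + epsilon with 0 <= epsilon < r-1.
d - 1 = 14 - 1 = 13
r - 1 = 3 - 1 = 2
13 = 6*2 + 1, so m = 6, epsilon = 1
pi(d, r) = m(m-1)(r-1)/2 + m*epsilon
= 6*5*2/2 + 6*1
= 60/2 + 6
= 30 + 6 = 36

36


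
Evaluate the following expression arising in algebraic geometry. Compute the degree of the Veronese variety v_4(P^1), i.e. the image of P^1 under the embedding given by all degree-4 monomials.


The Veronese variety v_4(P^1) has degree d^r.
d^r = 4^1 = 4

4


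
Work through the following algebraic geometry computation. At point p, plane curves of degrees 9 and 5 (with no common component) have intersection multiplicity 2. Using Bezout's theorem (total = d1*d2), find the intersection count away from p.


By Bezout's theorem, the total intersection number is d1 * d2.
Total = 9 * 5 = 45
Intersection multiplicity at p = 2
Remaining intersections = 45 - 2 = 43

43


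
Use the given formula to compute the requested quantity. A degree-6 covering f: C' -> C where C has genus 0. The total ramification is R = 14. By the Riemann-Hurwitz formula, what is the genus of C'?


Riemann-Hurwitz formula: 2g' - 2 = d(2g - 2) + R
Given: d = 6, g = 0, R = 14
2g' - 2 = 6*(2*0 - 2) + 14
2g' - 2 = 6*(-2) + 14
2g' - 2 = -12 + 14 = 2
2g' = 4
g' = 2

2


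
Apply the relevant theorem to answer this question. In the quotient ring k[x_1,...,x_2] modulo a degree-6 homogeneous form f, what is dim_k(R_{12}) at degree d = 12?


For R = k[x_1,...,x_n]/(f) with f homogeneous of degree e:
The Hilbert series is (1 - t^e)/(1 - t)^n.
So h(d) = C(d+n-1, n-1) - C(d-e+n-1, n-1) for d >= e.
With n=2, e=6, d=12:
C(12+2-1, 2-1) = C(13, 1) = 13
C(12-6+2-1, 2-1) = C(7, 1) = 7
h(12) = 13 - 7 = 6

6


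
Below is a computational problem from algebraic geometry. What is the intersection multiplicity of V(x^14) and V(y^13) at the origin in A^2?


The intersection multiplicity of V(x^a) and V(y^b) at the origin is:
I(O; V(x^14), V(y^13)) = dim_k(k[x,y]/(x^14, y^13))
A basis for k[x,y]/(x^14, y^13) is the set of monomials x^i * y^j
where 0 <= i < 14 and 0 <= j < 13.
The number of such monomials is 14 * 13 = 182

182


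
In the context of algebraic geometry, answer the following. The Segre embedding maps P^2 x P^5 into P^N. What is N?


The Segre embedding maps P^m x P^n into P^N via
all products of coordinates from each factor.
N = (m+1)(n+1) - 1
N = (2+1)(5+1) - 1
N = 3*6 - 1
N = 18 - 1 = 17

17


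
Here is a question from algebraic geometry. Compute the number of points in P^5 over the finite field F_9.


P^5(F_9) has (q^(n+1) - 1)/(q - 1) points.
= 9^5 + 9^4 + 9^3 + 9^2 + 9^1 + 9^0
= 59049 + 6561 + 729 + 81 + 9 + 1
= 66430

66430


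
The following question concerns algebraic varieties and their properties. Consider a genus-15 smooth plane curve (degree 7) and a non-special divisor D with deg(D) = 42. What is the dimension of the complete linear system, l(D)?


First, compute the genus of a smooth plane curve of degree 7:
g = (d-1)(d-2)/2 = (7-1)(7-2)/2 = 15
For a non-special divisor D (i.e., h^1(D) = 0), Riemann-Roch gives:
l(D) = deg(D) - g + 1
Since deg(D) = 42 >= 2g - 1 = 29, D is non-special.
l(D) = 42 - 15 + 1 = 28

28


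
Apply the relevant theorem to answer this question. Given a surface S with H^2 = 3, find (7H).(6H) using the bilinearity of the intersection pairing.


Using bilinearity of the intersection pairing on a surface S:
(aH).(bH) = ab * (H.H)
We have H^2 = 3.
D.E = (7H).(6H) = 7*6*3
= 42*3
= 126

126


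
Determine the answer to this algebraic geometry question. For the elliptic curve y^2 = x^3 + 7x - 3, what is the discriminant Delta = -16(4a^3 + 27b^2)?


Compute each component:
4a^3 = 4*7^3 = 4*343 = 1372
27b^2 = 27*(-3)^2 = 27*9 = 243
4a^3 + 27b^2 = 1372 + 243 = 1615
Delta = -16*1615 = -25840

-25840


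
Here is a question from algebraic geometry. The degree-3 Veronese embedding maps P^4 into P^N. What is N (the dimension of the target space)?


The Veronese embedding v_d: P^n -> P^N maps each point to all
degree-d monomials in n+1 homogeneous coordinates.
N = C(n+d, d) - 1
N = C(4+3, 3) - 1
N = C(7, 3) - 1
C(7, 3) = 35
N = 35 - 1 = 34

34


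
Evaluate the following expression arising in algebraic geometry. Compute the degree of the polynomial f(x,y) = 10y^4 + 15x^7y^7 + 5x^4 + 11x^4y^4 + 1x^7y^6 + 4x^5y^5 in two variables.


Examine each term for its total degree (sum of exponents).
  Term '10y^4' has total degree 0+4 = 4.
  Term '15x^7y^7' has total degree 7+7 = 14.
  Term '5x^4' has total degree 4+0 = 4.
  Term '11x^4y^4' has total degree 4+4 = 8.
  Term '1x^7y^6' has total degree 7+6 = 13.
  Term '4x^5y^5' has total degree 5+5 = 10.
The maximum total degree among all terms is 14.

14


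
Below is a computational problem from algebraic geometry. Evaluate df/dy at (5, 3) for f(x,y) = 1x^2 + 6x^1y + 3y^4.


df/dy = 6*x^1 + 4*3*y^3
At (5,3): 6*5^1 + 4*3*3^3
= 30 + 324
= 354

354


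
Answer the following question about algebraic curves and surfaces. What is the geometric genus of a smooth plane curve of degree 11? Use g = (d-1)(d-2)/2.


Using the genus formula for smooth plane curves:
g = (d-1)(d-2)/2
g = (11-1)(11-2)/2
g = 10*9/2
g = 90/2 = 45

45


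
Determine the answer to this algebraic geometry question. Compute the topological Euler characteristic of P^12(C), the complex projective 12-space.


The complex projective space P^12 has one cell in each even real dimension 0, 2, ..., 24.
The cohomology groups are H^{2k}(P^12) = Z for k = 0,...,12, and 0 otherwise.
Euler characteristic = sum of Betti numbers = 1 per even-dimensional cohomology group.
chi(P^12) = 12 + 1 = 13

13


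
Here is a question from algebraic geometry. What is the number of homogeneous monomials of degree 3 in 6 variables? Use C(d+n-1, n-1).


The number of degree-3 monomials in 6 variables is C(d+n-1, n-1).
= C(3+6-1, 6-1) = C(8, 5)
= 56

56


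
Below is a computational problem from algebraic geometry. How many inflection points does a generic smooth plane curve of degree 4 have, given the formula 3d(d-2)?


For a general smooth plane curve C of degree d, the inflection points are
the intersection of C with its Hessian curve, which has degree 3(d-2).
By Bezout, the total intersection number is d * 3(d-2) = 4 * 6 = 24.
For a general curve every flex is ordinary, so each contributes
multiplicity 1 to C·Hess(C), and the number of distinct inflection
points is 3d(d-2).
Inflection points = 3*4*(4-2) = 3*4*2 = 24

24


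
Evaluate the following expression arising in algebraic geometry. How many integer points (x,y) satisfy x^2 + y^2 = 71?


Systematically check integer values of x where x^2 <= 71.
For each valid x, check if 71 - x^2 is a perfect square.
Total integer solutions found: 0

0


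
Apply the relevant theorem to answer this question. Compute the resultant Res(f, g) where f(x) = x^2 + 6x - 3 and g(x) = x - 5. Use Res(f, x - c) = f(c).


For Res(f, x - c), we evaluate f at x = c.
f(5) = 5^2 + 6*5 - 3
= 25 + 30 - 3
= 55 - 3 = 52
Res(f, g) = 52

52


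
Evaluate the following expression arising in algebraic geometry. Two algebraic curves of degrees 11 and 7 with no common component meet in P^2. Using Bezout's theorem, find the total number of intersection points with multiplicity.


Bezout's theorem states the intersection count equals the product of degrees.
Intersection count = 11 * 7 = 77

77


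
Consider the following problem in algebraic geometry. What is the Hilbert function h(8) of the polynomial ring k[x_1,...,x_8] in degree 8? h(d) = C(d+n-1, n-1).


The Hilbert function for the polynomial ring in 8 variables is:
h(d) = C(d+n-1, n-1)
h(8) = C(8+8-1, 8-1) = C(15, 7)
= 15! / (7! * 8!)
= 6435

6435


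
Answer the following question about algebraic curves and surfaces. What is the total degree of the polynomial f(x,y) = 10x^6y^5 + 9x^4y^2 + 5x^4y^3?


Examine each term for its total degree (sum of exponents).
  Term '10x^6y^5' has total degree 6+5 = 11.
  Term '9x^4y^2' has total degree 4+2 = 6.
  Term '5x^4y^3' has total degree 4+3 = 7.
The maximum total degree among all terms is 11.

11


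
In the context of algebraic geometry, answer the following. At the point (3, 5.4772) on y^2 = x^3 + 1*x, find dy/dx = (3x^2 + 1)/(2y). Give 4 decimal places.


Using implicit differentiation of y^2 = x^3 + 1*x:
2y * dy/dx = 3x^2 + 1
dy/dx = (3x^2 + 1)/(2y)
Numerator: 3*3^2 + 1 = 28
Denominator: 2*5.4772 = 10.9544
dy/dx = 28/10.9544 = 2.5561

2.5561


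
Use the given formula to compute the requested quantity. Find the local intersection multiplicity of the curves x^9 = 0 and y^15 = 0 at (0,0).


The intersection multiplicity of V(x^a) and V(y^b) at the origin is:
I(O; V(x^9), V(y^15)) = dim_k(k[x,y]/(x^9, y^15))
A basis for k[x,y]/(x^9, y^15) is the set of monomials x^i * y^j
where 0 <= i < 9 and 0 <= j < 15.
The number of such monomials is 9 * 15 = 135

135


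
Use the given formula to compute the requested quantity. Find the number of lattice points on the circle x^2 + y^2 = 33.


Systematically check integer values of x where x^2 <= 33.
For each valid x, check if 33 - x^2 is a perfect square.
Total integer solutions found: 0

0


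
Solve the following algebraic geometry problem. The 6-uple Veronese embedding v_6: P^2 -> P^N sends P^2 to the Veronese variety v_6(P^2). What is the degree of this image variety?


The Veronese variety v_6(P^2) has degree d^r.
d^r = 6^2 = 36

36


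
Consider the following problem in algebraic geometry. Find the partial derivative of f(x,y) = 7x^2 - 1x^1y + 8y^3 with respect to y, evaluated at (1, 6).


df/dy = (-1)*x^1 + 3*8*y^2
At (1,6): (-1)*1^1 + 3*8*6^2
= -1 + 864
= 863

863


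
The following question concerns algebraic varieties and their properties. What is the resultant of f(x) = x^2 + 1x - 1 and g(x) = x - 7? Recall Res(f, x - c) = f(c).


For Res(f, x - c), we evaluate f at x = c.
f(7) = 7^2 + 1*7 - 1
= 49 + 7 - 1
= 56 - 1 = 55
Res(f, g) = 55

55


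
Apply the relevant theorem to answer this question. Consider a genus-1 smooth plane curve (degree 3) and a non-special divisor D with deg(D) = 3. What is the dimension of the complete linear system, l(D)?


First, compute the genus of a smooth plane curve of degree 3:
g = (d-1)(d-2)/2 = (3-1)(3-2)/2 = 1
For a non-special divisor D (i.e., h^1(D) = 0), Riemann-Roch gives:
l(D) = deg(D) - g + 1
Since deg(D) = 3 >= 2g - 1 = 1, D is non-special.
l(D) = 3 - 1 + 1 = 3

3


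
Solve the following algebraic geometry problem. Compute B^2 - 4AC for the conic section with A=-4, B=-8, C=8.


The discriminant of a conic Ax^2 + Bxy + Cy^2 + ... = 0 is B^2 - 4AC.
B^2 = (-8)^2 = 64
4AC = 4*(-4)*8 = -128
Discriminant = 64 + 128 = 192

192


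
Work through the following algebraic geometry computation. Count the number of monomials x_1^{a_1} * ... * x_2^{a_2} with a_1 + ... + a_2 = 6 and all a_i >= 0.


The number of degree-6 monomials in 2 variables is C(d+n-1, n-1).
= C(6+2-1, 2-1) = C(7, 1)
= 7

7


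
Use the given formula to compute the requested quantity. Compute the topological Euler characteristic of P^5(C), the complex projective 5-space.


The complex projective space P^5 has one cell in each even real dimension 0, 2, ..., 10.
The cohomology groups are H^{2k}(P^5) = Z for k = 0,...,5, and 0 otherwise.
Euler characteristic = sum of Betti numbers = 1 per even-dimensional cohomology group.
chi(P^5) = 5 + 1 = 6

6


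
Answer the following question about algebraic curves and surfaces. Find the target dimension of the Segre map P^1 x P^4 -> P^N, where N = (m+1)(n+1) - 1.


The Segre embedding maps P^m x P^n into P^N via
all products of coordinates from each factor.
N = (m+1)(n+1) - 1
N = (1+1)(4+1) - 1
N = 2*5 - 1
N = 10 - 1 = 9

9


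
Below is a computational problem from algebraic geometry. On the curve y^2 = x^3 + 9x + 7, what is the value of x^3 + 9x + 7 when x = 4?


Compute x^3 + 9x + 7 at x = 4:
x^3 = 4^3 = 64
9*x = 9*4 = 36
Sum: 64 + 36 + 7 = 107

107


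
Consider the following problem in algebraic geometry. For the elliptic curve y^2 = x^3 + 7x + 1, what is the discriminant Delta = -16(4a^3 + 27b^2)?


Compute each component:
4a^3 = 4*7^3 = 4*343 = 1372
27b^2 = 27*1^2 = 27*1 = 27
4a^3 + 27b^2 = 1372 + 27 = 1399
Delta = -16*1399 = -22384

-22384


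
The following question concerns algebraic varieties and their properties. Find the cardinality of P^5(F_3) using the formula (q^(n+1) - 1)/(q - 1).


P^5(F_3) has (q^(n+1) - 1)/(q - 1) points.
= 3^5 + 3^4 + 3^3 + 3^2 + 3^1 + 3^0
= 243 + 81 + 27 + 9 + 3 + 1
= 364

364


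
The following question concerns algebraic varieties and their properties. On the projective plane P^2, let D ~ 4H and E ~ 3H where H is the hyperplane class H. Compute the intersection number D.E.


Using bilinearity of the intersection pairing on the projective plane P^2:
(aH).(bH) = ab * (H.H)
We have H^2 = 1 (Bezout).
D.E = (4H).(3H) = 4*3*1
= 12*1
= 12

12


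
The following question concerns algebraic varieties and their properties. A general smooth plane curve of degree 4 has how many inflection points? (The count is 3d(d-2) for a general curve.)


For a general smooth plane curve C of degree d, the inflection points are
the intersection of C with its Hessian curve, which has degree 3(d-2).
By Bezout, the total intersection number is d * 3(d-2) = 4 * 6 = 24.
For a general curve every flex is ordinary, so each contributes
multiplicity 1 to C·Hess(C), and the number of distinct inflection
points is 3d(d-2).
Inflection points = 3*4*(4-2) = 3*4*2 = 24

24


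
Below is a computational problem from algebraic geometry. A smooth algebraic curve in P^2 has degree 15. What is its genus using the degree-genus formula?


Using the genus formula for smooth plane curves:
g = (d-1)(d-2)/2
g = (15-1)(15-2)/2
g = 14*13/2
g = 182/2 = 91

91


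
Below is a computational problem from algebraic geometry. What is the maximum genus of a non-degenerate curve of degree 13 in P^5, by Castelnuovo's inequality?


Castelnuovo's bound: write d - 1 = m(r-1) + epsilon with 0 <= epsilon < r-1.
d - 1 = 13 - 1 = 12
r - 1 = 5 - 1 = 4
12 = 3*4 + 0, so m = 3, epsilon = 0
pi(d, r) = m(m-1)(r-1)/2 + m*epsilon
= 3*2*4/2 + 3*0
= 24/2 + 0
= 12 + 0 = 12

12


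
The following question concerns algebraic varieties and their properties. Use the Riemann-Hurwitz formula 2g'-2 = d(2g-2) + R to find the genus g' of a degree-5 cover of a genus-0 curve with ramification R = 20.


Riemann-Hurwitz formula: 2g' - 2 = d(2g - 2) + R
Given: d = 5, g = 0, R = 20
2g' - 2 = 5*(2*0 - 2) + 20
2g' - 2 = 5*(-2) + 20
2g' - 2 = -10 + 20 = 10
2g' = 12
g' = 6

6


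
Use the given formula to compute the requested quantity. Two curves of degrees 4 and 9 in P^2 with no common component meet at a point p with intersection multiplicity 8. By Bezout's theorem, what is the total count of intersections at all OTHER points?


By Bezout's theorem, the total intersection number is d1 * d2.
Total = 4 * 9 = 36
Intersection multiplicity at p = 8
Remaining intersections = 36 - 8 = 28

28


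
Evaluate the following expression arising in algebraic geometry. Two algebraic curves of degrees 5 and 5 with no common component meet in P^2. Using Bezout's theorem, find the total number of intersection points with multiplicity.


Bezout's theorem states the intersection count equals the product of degrees.
Intersection count = 5 * 5 = 25

25


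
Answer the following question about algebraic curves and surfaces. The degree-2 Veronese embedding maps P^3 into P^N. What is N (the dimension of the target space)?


The Veronese embedding v_d: P^n -> P^N maps each point to all
degree-d monomials in n+1 homogeneous coordinates.
N = C(n+d, d) - 1
N = C(3+2, 2) - 1
N = C(5, 2) - 1
C(5, 2) = 10
N = 10 - 1 = 9

9


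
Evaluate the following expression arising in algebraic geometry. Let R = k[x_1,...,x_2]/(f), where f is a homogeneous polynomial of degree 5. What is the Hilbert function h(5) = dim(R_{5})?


For R = k[x_1,...,x_n]/(f) with f homogeneous of degree e:
The Hilbert series is (1 - t^e)/(1 - t)^n.
So h(d) = C(d+n-1, n-1) - C(d-e+n-1, n-1) for d >= e.
With n=2, e=5, d=5:
C(5+2-1, 2-1) = C(6, 1) = 6
C(5-5+2-1, 2-1) = C(1, 1) = 1
h(5) = 6 - 1 = 5

5


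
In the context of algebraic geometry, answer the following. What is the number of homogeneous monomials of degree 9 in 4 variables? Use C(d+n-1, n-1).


The number of degree-9 monomials in 4 variables is C(d+n-1, n-1).
= C(9+4-1, 4-1) = C(12, 3)
= 220

220


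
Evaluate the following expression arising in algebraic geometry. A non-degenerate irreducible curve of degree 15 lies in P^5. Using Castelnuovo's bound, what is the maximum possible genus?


Castelnuovo's bound: write d - 1 = m(r-1) + epsilon with 0 <= epsilon < r-1.
d - 1 = 15 - 1 = 14
r - 1 = 5 - 1 = 4
14 = 3*4 + 2, so m = 3, epsilon = 2
pi(d, r) = m(m-1)(r-1)/2 + m*epsilon
= 3*2*4/2 + 3*2
= 24/2 + 6
= 12 + 6 = 18

18


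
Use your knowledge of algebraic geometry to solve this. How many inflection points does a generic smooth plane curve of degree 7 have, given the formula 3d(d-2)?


For a general smooth plane curve C of degree d, the inflection points are
the intersection of C with its Hessian curve, which has degree 3(d-2).
By Bezout, the total intersection number is d * 3(d-2) = 7 * 15 = 105.
For a general curve every flex is ordinary, so each contributes
multiplicity 1 to C·Hess(C), and the number of distinct inflection
points is 3d(d-2).
Inflection points = 3*7*(7-2) = 3*7*5 = 105

105


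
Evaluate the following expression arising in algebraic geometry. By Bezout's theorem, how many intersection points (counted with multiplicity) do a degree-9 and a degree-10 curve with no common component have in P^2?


Bezout's theorem states the intersection count equals the product of degrees.
Intersection count = 9 * 10 = 90

90


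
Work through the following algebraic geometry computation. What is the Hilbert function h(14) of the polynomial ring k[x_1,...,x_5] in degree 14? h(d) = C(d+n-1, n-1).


The Hilbert function for the polynomial ring in 5 variables is:
h(d) = C(d+n-1, n-1)
h(14) = C(14+5-1, 5-1) = C(18, 4)
= 18! / (4! * 14!)
= 3060

3060


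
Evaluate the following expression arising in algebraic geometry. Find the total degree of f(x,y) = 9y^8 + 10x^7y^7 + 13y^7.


Examine each term for its total degree (sum of exponents).
  Term '9y^8' has total degree 0+8 = 8.
  Term '10x^7y^7' has total degree 7+7 = 14.
  Term '13y^7' has total degree 0+7 = 7.
The maximum total degree among all terms is 14.

14


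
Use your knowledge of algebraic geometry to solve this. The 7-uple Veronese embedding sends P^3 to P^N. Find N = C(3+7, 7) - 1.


The Veronese embedding v_d: P^n -> P^N maps each point to all
degree-d monomials in n+1 homogeneous coordinates.
N = C(n+d, d) - 1
N = C(3+7, 7) - 1
N = C(10, 7) - 1
C(10, 7) = 120
N = 120 - 1 = 119

119


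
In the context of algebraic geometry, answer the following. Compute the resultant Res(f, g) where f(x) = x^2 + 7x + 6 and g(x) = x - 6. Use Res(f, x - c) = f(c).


For Res(f, x - c), we evaluate f at x = c.
f(6) = 6^2 + 7*6 + 6
= 36 + 42 + 6
= 78 + 6 = 84
Res(f, g) = 84

84


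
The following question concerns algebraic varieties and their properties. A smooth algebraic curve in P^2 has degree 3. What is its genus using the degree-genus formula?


Using the genus formula for smooth plane curves:
g = (d-1)(d-2)/2
g = (3-1)(3-2)/2
g = 2*1/2
g = 2/2 = 1

1


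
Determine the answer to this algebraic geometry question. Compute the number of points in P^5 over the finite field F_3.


P^5(F_3) has (q^(n+1) - 1)/(q - 1) points.
= 3^5 + 3^4 + 3^3 + 3^2 + 3^1 + 3^0
= 243 + 81 + 27 + 9 + 3 + 1
= 364

364


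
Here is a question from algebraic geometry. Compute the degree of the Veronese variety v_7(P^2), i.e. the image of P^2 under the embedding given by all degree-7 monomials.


The Veronese variety v_7(P^2) has degree d^r.
d^r = 7^2 = 49

49


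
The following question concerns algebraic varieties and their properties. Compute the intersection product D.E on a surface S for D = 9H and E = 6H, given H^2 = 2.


Using bilinearity of the intersection pairing on a surface S:
(aH).(bH) = ab * (H.H)
We have H^2 = 2.
D.E = (9H).(6H) = 9*6*2
= 54*2
= 108

108


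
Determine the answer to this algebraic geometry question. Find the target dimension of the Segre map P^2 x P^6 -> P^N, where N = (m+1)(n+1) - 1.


The Segre embedding maps P^m x P^n into P^N via
all products of coordinates from each factor.
N = (m+1)(n+1) - 1
N = (2+1)(6+1) - 1
N = 3*7 - 1
N = 21 - 1 = 20

20


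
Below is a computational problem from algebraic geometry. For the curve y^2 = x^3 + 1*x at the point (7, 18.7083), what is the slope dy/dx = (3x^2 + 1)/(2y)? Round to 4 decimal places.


Using implicit differentiation of y^2 = x^3 + 1*x:
2y * dy/dx = 3x^2 + 1
dy/dx = (3x^2 + 1)/(2y)
Numerator: 3*7^2 + 1 = 148
Denominator: 2*18.7083 = 37.4166
dy/dx = 148/37.4166 = 3.9555

3.9555


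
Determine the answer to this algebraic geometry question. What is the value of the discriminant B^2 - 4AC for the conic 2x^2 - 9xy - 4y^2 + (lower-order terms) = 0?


The discriminant of a conic Ax^2 + Bxy + Cy^2 + ... = 0 is B^2 - 4AC.
B^2 = (-9)^2 = 81
4AC = 4*2*(-4) = -32
Discriminant = 81 + 32 = 113

113


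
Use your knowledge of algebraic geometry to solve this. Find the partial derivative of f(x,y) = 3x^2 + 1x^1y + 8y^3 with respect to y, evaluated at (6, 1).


df/dy = 1*x^1 + 3*8*y^2
At (6,1): 1*6^1 + 3*8*1^2
= 6 + 24
= 30

30


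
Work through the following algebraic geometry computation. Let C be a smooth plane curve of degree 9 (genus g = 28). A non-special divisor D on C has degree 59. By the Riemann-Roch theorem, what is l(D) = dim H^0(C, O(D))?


First, compute the genus of a smooth plane curve of degree 9:
g = (d-1)(d-2)/2 = (9-1)(9-2)/2 = 28
For a non-special divisor D (i.e., h^1(D) = 0), Riemann-Roch gives:
l(D) = deg(D) - g + 1
Since deg(D) = 59 >= 2g - 1 = 55, D is non-special.
l(D) = 59 - 28 + 1 = 32

32


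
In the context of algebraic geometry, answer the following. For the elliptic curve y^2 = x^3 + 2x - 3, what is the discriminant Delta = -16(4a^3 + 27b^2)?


Compute each component:
4a^3 = 4*2^3 = 4*8 = 32
27b^2 = 27*(-3)^2 = 27*9 = 243
4a^3 + 27b^2 = 32 + 243 = 275
Delta = -16*275 = -4400

-4400


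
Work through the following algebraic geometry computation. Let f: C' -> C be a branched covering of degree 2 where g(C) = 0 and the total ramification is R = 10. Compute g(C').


Riemann-Hurwitz formula: 2g' - 2 = d(2g - 2) + R
Given: d = 2, g = 0, R = 10
2g' - 2 = 2*(2*0 - 2) + 10
2g' - 2 = 2*(-2) + 10
2g' - 2 = -4 + 10 = 6
2g' = 8
g' = 4

4


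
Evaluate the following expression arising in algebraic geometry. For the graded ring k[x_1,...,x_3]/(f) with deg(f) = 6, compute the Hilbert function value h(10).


For R = k[x_1,...,x_n]/(f) with f homogeneous of degree e:
The Hilbert series is (1 - t^e)/(1 - t)^n.
So h(d) = C(d+n-1, n-1) - C(d-e+n-1, n-1) for d >= e.
With n=3, e=6, d=10:
C(10+3-1, 3-1) = C(12, 2) = 66
C(10-6+3-1, 3-1) = C(6, 2) = 15
h(10) = 66 - 15 = 51

51


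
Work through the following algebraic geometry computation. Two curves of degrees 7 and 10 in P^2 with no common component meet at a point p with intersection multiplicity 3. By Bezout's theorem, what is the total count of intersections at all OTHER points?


By Bezout's theorem, the total intersection number is d1 * d2.
Total = 7 * 10 = 70
Intersection multiplicity at p = 3
Remaining intersections = 70 - 3 = 67

67


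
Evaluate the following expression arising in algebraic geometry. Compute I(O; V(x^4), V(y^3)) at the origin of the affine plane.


The intersection multiplicity of V(x^a) and V(y^b) at the origin is:
I(O; V(x^4), V(y^3)) = dim_k(k[x,y]/(x^4, y^3))
A basis for k[x,y]/(x^4, y^3) is the set of monomials x^i * y^j
where 0 <= i < 4 and 0 <= j < 3.
The number of such monomials is 4 * 3 = 12

12


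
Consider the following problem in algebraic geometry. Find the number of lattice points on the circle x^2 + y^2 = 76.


Systematically check integer values of x where x^2 <= 76.
For each valid x, check if 76 - x^2 is a perfect square.
Total integer solutions found: 0

0


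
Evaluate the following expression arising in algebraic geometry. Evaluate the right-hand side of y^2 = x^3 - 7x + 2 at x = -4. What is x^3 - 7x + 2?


Compute x^3 - 7x + 2 at x = -4:
x^3 = (-4)^3 = -64
(-7)*x = (-7)*(-4) = 28
Sum: -64 + 28 + 2 = -34

-34


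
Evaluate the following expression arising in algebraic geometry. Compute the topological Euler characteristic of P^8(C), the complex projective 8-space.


The complex projective space P^8 has one cell in each even real dimension 0, 2, ..., 16.
The cohomology groups are H^{2k}(P^8) = Z for k = 0,...,8, and 0 otherwise.
Euler characteristic = sum of Betti numbers = 1 per even-dimensional cohomology group.
chi(P^8) = 8 + 1 = 9

9


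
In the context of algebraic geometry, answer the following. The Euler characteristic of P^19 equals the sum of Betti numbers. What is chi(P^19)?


The complex projective space P^19 has one cell in each even real dimension 0, 2, ..., 38.
The cohomology groups are H^{2k}(P^19) = Z for k = 0,...,19, and 0 otherwise.
Euler characteristic = sum of Betti numbers = 1 per even-dimensional cohomology group.
chi(P^19) = 19 + 1 = 20

20


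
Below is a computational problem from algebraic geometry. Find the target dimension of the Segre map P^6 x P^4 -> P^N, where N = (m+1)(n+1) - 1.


The Segre embedding maps P^m x P^n into P^N via
all products of coordinates from each factor.
N = (m+1)(n+1) - 1
N = (6+1)(4+1) - 1
N = 7*5 - 1
N = 35 - 1 = 34

34


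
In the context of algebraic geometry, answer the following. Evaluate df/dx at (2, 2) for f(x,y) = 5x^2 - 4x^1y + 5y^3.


df/dx = 2*5*x^1 + 1*(-4)*x^0*y
At (2,2): 2*5*2^1 + 1*(-4)*2^0*2
= 20 - 8
= 12

12


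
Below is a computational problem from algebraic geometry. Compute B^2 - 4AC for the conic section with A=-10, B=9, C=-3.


The discriminant of a conic Ax^2 + Bxy + Cy^2 + ... = 0 is B^2 - 4AC.
B^2 = 9^2 = 81
4AC = 4*(-10)*(-3) = 120
Discriminant = 81 - 120 = -39

-39


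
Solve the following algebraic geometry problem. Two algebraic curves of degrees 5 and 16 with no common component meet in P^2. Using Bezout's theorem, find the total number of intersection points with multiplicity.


Bezout's theorem states the intersection count equals the product of degrees.
Intersection count = 5 * 16 = 80

80


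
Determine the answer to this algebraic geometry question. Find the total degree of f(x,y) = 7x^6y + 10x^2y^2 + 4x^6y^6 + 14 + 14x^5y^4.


Examine each term for its total degree (sum of exponents).
  Term '7x^6y' has total degree 6+1 = 7.
  Term '10x^2y^2' has total degree 2+2 = 4.
  Term '4x^6y^6' has total degree 6+6 = 12.
  Term '14' has total degree 0+0 = 0.
  Term '14x^5y^4' has total degree 5+4 = 9.
The maximum total degree among all terms is 12.

12


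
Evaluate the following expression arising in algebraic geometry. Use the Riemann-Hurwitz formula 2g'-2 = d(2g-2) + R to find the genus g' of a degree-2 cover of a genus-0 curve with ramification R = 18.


Riemann-Hurwitz formula: 2g' - 2 = d(2g - 2) + R
Given: d = 2, g = 0, R = 18
2g' - 2 = 2*(2*0 - 2) + 18
2g' - 2 = 2*(-2) + 18
2g' - 2 = -4 + 18 = 14
2g' = 16
g' = 8

8


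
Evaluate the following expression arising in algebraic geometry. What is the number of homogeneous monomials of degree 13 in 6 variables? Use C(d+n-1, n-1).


The number of degree-13 monomials in 6 variables is C(d+n-1, n-1).
= C(13+6-1, 6-1) = C(18, 5)
= 8568

8568


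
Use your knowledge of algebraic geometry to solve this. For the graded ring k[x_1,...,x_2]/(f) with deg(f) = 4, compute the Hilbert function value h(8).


For R = k[x_1,...,x_n]/(f) with f homogeneous of degree e:
The Hilbert series is (1 - t^e)/(1 - t)^n.
So h(d) = C(d+n-1, n-1) - C(d-e+n-1, n-1) for d >= e.
With n=2, e=4, d=8:
C(8+2-1, 2-1) = C(9, 1) = 9
C(8-4+2-1, 2-1) = C(5, 1) = 5
h(8) = 9 - 5 = 4

4


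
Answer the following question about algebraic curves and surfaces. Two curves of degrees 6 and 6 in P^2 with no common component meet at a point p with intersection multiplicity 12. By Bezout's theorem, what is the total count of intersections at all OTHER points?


By Bezout's theorem, the total intersection number is d1 * d2.
Total = 6 * 6 = 36
Intersection multiplicity at p = 12
Remaining intersections = 36 - 12 = 24

24


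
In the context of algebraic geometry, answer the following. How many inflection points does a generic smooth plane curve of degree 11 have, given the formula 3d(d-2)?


For a general smooth plane curve C of degree d, the inflection points are
the intersection of C with its Hessian curve, which has degree 3(d-2).
By Bezout, the total intersection number is d * 3(d-2) = 11 * 27 = 297.
For a general curve every flex is ordinary, so each contributes
multiplicity 1 to C·Hess(C), and the number of distinct inflection
points is 3d(d-2).
Inflection points = 3*11*(11-2) = 3*11*9 = 297

297


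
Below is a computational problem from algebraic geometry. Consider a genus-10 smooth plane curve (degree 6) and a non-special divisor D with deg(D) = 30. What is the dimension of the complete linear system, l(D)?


First, compute the genus of a smooth plane curve of degree 6:
g = (d-1)(d-2)/2 = (6-1)(6-2)/2 = 10
For a non-special divisor D (i.e., h^1(D) = 0), Riemann-Roch gives:
l(D) = deg(D) - g + 1
Since deg(D) = 30 >= 2g - 1 = 19, D is non-special.
l(D) = 30 - 10 + 1 = 21

21


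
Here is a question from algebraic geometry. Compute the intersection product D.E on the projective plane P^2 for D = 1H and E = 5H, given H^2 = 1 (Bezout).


Using bilinearity of the intersection pairing on the projective plane P^2:
(aH).(bH) = ab * (H.H)
We have H^2 = 1 (Bezout).
D.E = (1H).(5H) = 1*5*1
= 5*1
= 5

5


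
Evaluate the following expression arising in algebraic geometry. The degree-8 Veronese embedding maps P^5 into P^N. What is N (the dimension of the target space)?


The Veronese embedding v_d: P^n -> P^N maps each point to all
degree-d monomials in n+1 homogeneous coordinates.
N = C(n+d, d) - 1
N = C(5+8, 8) - 1
N = C(13, 8) - 1
C(13, 8) = 1287
N = 1287 - 1 = 1286

1286


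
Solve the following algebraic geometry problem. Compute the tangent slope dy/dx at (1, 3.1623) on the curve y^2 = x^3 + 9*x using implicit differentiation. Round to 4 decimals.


Using implicit differentiation of y^2 = x^3 + 9*x:
2y * dy/dx = 3x^2 + 9
dy/dx = (3x^2 + 9)/(2y)
Numerator: 3*1^2 + 9 = 12
Denominator: 2*3.1623 = 6.3246
dy/dx = 12/6.3246 = 1.8974

1.8974


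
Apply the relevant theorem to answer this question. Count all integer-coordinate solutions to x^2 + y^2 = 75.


Systematically check integer values of x where x^2 <= 75.
For each valid x, check if 75 - x^2 is a perfect square.
Total integer solutions found: 0

0


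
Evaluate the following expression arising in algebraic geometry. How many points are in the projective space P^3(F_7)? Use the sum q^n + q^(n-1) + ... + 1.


P^3(F_7) has (q^(n+1) - 1)/(q - 1) points.
= 7^3 + 7^2 + 7^1 + 7^0
= 343 + 49 + 7 + 1
= 400

400


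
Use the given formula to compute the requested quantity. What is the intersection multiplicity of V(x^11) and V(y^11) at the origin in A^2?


The intersection multiplicity of V(x^a) and V(y^b) at the origin is:
I(O; V(x^11), V(y^11)) = dim_k(k[x,y]/(x^11, y^11))
A basis for k[x,y]/(x^11, y^11) is the set of monomials x^i * y^j
where 0 <= i < 11 and 0 <= j < 11.
The number of such monomials is 11 * 11 = 121

121


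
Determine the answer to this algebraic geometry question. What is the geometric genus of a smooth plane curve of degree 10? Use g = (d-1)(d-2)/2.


Using the genus formula for smooth plane curves:
g = (d-1)(d-2)/2
g = (10-1)(10-2)/2
g = 9*8/2
g = 72/2 = 36

36


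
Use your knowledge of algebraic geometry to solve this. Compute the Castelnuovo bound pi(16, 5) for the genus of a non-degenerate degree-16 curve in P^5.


Castelnuovo's bound: write d - 1 = m(r-1) + epsilon with 0 <= epsilon < r-1.
d - 1 = 16 - 1 = 15
r - 1 = 5 - 1 = 4
15 = 3*4 + 3, so m = 3, epsilon = 3
pi(d, r) = m(m-1)(r-1)/2 + m*epsilon
= 3*2*4/2 + 3*3
= 24/2 + 9
= 12 + 9 = 21

21


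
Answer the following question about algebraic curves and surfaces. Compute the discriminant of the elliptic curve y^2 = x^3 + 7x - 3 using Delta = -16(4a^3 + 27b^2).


Compute each component:
4a^3 = 4*7^3 = 4*343 = 1372
27b^2 = 27*(-3)^2 = 27*9 = 243
4a^3 + 27b^2 = 1372 + 243 = 1615
Delta = -16*1615 = -25840

-25840


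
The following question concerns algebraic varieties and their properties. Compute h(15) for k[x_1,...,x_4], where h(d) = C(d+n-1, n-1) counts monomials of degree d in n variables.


The Hilbert function for the polynomial ring in 4 variables is:
h(d) = C(d+n-1, n-1)
h(15) = C(15+4-1, 4-1) = C(18, 3)
= 18! / (3! * 15!)
= 816

816


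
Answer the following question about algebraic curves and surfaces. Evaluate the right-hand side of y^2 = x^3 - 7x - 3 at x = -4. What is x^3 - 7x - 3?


Compute x^3 - 7x - 3 at x = -4:
x^3 = (-4)^3 = -64
(-7)*x = (-7)*(-4) = 28
Sum: -64 + 28 - 3 = -39

-39
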